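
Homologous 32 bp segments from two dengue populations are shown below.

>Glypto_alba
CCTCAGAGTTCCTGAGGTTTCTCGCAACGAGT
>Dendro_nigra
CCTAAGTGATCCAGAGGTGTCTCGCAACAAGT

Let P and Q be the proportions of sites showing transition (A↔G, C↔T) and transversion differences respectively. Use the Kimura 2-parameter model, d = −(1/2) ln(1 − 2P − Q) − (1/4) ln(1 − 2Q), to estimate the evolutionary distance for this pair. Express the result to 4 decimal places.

0.2171

The sequences differ at positions 4 (C/A, transversion), 7 (A/T, transversion), 9 (T/A, transversion), 13 (T/A, transversion), 19 (T/G, transversion), 29 (G/A, transition).
Of the 6 differences, 1 transition and 5 transversions over 32 sites: P = 1/32 = 0.031250, Q = 5/32 = 0.156250.
d = −0.5·ln(0.781250) − 0.25·ln(0.687500) = −0.5·(-0.246860) − 0.25·(-0.374693) = 0.2171.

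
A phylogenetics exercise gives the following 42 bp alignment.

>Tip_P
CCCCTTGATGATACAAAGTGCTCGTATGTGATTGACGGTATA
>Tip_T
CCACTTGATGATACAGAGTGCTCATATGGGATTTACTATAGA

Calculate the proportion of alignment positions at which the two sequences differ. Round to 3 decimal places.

The sequences differ at positions 3 (C/A), 16 (A/G), 24 (G/A), 29 (T/G), 34 (G/T), 37 (G/T), 38 (G/A), 41 (T/G).
There are 8 differences over 42 sites, so p = 8/42 = 0.190.

0.190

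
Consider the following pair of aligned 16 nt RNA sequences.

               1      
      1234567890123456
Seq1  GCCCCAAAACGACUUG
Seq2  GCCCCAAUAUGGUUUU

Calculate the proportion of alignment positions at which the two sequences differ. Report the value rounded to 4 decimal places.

Differing sites — 8:A/U; 10:C/U; 12:A/G; 13:C/U; 16:G/U.
There are 5 differences over 16 sites, so p = 5/16 = 0.3125.

0.3125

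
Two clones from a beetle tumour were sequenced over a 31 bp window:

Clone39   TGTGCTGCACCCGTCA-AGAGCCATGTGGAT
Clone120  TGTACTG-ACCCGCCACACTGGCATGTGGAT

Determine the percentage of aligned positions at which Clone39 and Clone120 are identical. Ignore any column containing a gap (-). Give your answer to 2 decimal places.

Excluding the 2 gap columns leaves 29 comparable sites.
Mismatches occur at site 4 (G/A), site 14 (T/C), site 19 (G/C), site 20 (A/T), site 22 (C/G).
24 of the 29 comparable sites match, so the percent identity is 24/29 × 100 = 82.76%.

82.76%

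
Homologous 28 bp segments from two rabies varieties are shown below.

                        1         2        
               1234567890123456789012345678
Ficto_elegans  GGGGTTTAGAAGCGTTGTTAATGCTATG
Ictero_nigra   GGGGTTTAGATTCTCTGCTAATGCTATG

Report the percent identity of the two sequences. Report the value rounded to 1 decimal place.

The sequences differ at positions 11 (A/T), 12 (G/T), 14 (G/T), 15 (T/C), 18 (T/C).
23 of the 28 sites match, so the percent identity is 23/28 × 100 = 82.1%.

82.1%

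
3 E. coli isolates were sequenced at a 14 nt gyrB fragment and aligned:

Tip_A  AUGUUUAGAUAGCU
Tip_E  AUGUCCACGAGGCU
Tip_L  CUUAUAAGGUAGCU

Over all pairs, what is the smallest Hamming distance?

Pairwise Hamming distances:
  Tip_A vs Tip_E: 6
  Tip_A vs Tip_L: 5
  Tip_E vs Tip_L: 8
The smallest is 5, between Tip_A and Tip_L.

5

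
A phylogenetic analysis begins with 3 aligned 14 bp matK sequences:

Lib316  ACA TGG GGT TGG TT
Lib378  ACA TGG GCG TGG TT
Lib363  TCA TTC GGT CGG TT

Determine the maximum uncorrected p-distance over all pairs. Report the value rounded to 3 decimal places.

0.429

Pairwise Hamming distances:
  Lib316 vs Lib378: 2
  Lib316 vs Lib363: 4
  Lib378 vs Lib363: 6
The largest is 6 mismatches, between Lib378 and Lib363; p = 6/14 = 0.429.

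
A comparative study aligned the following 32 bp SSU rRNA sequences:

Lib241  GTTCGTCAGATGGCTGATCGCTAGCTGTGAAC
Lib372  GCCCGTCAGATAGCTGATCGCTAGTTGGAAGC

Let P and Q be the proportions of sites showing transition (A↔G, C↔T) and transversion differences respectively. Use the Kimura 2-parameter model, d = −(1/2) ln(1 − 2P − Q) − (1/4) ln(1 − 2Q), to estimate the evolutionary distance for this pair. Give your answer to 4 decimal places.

0.2768

Differing sites — 2:T/C (Ti); 3:T/C (Ti); 12:G/A (Ti); 25:C/T (Ti); 28:T/G (Tv); 29:G/A (Ti); 31:A/G (Ti).
Of the 7 differences, 6 transitions and 1 transversion over 32 sites: P = 6/32 = 0.187500, Q = 1/32 = 0.031250.
d = −0.5·ln(0.593750) − 0.25·ln(0.937500) = −0.5·(-0.521297) − 0.25·(-0.064539) = 0.2768.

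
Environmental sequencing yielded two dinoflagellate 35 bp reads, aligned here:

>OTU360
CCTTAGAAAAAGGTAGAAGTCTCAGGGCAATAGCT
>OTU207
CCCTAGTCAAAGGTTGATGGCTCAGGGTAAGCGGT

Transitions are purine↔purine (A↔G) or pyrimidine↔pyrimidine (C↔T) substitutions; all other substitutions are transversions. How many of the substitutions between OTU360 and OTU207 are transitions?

The sequences differ at positions 3 (T/C, transition), 7 (A/T, transversion), 8 (A/C, transversion), 15 (A/T, transversion), 18 (A/T, transversion), 20 (T/G, transversion), 28 (C/T, transition), 31 (T/G, transversion), 32 (A/C, transversion), 34 (C/G, transversion).
Of the 10 differences, 2 transitions and 8 transversions, so the answer is 2.

2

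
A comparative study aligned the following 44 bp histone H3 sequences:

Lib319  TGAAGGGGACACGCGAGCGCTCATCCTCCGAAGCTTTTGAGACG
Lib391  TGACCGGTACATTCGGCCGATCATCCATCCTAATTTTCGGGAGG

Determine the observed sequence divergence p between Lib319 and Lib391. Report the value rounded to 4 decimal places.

0.3864

Differing sites — 4:A/C; 5:G/C; 8:G/T; 12:C/T; 13:G/T; 16:A/G; 17:G/C; 20:C/A; 27:T/A; 28:C/T; 30:G/C; 31:A/T; 33:G/A; 34:C/T; 38:T/C; 40:A/G; 43:C/G.
There are 17 differences over 44 sites, so p = 17/44 = 0.3864.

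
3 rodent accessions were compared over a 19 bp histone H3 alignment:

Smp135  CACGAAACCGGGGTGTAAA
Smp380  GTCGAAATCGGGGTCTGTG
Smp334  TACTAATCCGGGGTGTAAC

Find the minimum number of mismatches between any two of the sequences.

Pairwise Hamming distances:
  Smp135 vs Smp380: 7
  Smp135 vs Smp334: 4
  Smp380 vs Smp334: 9
The smallest is 4, between Smp135 and Smp334.

4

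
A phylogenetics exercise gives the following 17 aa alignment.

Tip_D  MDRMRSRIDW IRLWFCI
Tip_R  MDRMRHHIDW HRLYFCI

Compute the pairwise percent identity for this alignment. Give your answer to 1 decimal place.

76.5%

Differing sites — 6:S/H; 7:R/H; 11:I/H; 14:W/Y.
13 of the 17 sites match, so the percent identity is 13/17 × 100 = 76.5%.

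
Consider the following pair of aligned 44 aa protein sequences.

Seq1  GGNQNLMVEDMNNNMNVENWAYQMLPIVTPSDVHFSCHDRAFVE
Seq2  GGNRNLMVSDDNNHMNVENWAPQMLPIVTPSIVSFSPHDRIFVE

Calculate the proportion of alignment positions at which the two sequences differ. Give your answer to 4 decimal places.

0.2045

The sequences differ at positions 4 (Q/R), 9 (E/S), 11 (M/D), 14 (N/H), 22 (Y/P), 32 (D/I), 34 (H/S), 37 (C/P), 41 (A/I).
There are 9 differences over 44 sites, so p = 9/44 = 0.2045.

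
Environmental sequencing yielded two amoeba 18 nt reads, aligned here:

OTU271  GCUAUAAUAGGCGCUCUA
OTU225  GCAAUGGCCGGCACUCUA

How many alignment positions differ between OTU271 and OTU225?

6

Differing sites — 3:U/A; 6:A/G; 7:A/G; 8:U/C; 9:A/C; 13:G/A.
That gives 6 mismatches out of 18 aligned sites, so the Hamming distance is 6.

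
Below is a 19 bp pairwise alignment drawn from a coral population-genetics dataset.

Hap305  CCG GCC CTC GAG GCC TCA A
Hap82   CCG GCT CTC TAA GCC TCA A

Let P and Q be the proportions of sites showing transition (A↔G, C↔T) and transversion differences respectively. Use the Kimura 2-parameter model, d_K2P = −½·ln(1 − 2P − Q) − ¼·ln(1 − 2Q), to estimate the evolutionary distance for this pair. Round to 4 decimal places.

0.1805

Differing sites — 6:C/T (Ti); 10:G/T (Tv); 12:G/A (Ti).
Of the 3 differences, 2 transitions and 1 transversion over 19 sites: P = 2/19 = 0.105263, Q = 1/19 = 0.052632.
d = −0.5·ln(0.736842) − 0.25·ln(0.894736) = −0.5·(-0.305382) − 0.25·(-0.111227) = 0.1805.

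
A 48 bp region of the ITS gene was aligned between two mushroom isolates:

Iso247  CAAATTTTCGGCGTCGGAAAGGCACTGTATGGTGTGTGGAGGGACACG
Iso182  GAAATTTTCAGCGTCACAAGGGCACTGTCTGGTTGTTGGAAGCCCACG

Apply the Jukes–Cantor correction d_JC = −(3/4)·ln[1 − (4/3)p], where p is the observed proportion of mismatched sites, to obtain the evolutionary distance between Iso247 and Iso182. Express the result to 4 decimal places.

The sequences differ at positions 1 (C/G), 10 (G/A), 16 (G/A), 17 (G/C), 20 (A/G), 29 (A/C), 34 (G/T), 35 (T/G), 36 (G/T), 41 (G/A), 43 (G/C), 44 (A/C).
p = 12/48 = 0.250000.
d = −0.75 · ln(1 − (4/3)·0.250000) = −0.75 · ln(0.666667) = −0.75 · (-0.405465) = 0.3041.

0.3041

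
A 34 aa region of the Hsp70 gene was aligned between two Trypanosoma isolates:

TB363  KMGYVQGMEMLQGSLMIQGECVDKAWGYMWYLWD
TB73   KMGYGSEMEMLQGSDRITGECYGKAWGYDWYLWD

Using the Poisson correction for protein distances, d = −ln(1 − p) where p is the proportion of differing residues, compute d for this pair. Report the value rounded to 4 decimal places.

Mismatches occur at site 5 (V→G), site 6 (Q→S), site 7 (G→E), site 15 (L→D), site 16 (M→R), site 18 (Q→T), site 22 (V→Y), site 23 (D→G), site 29 (M→D).
p = 9/34 = 0.264706.
d = −ln(1 − 0.264706) = −ln(0.735294) = 0.3075.

0.3075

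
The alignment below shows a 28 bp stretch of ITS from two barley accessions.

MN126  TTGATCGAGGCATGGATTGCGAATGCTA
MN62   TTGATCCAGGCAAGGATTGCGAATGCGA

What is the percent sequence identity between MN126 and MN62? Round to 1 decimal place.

The sequences differ at positions 7 (G/C), 13 (T/A), 27 (T/G).
25 of the 28 sites match, so the percent identity is 25/28 × 100 = 89.3%.

89.3%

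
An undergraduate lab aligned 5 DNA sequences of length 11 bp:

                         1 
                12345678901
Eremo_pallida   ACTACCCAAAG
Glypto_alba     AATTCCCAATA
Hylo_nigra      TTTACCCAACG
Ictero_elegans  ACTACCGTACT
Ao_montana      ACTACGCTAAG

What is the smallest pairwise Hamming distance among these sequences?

Pairwise Hamming distances:
  Eremo_pallida vs Glypto_alba: 4
  Eremo_pallida vs Hylo_nigra: 3
  Eremo_pallida vs Ictero_elegans: 4
  Eremo_pallida vs Ao_montana: 2
  Glypto_alba vs Hylo_nigra: 5
  Glypto_alba vs Ictero_elegans: 6
  Glypto_alba vs Ao_montana: 6
  Hylo_nigra vs Ictero_elegans: 5
  Hylo_nigra vs Ao_montana: 5
  Ictero_elegans vs Ao_montana: 4
The smallest is 2, between Eremo_pallida and Ao_montana.

2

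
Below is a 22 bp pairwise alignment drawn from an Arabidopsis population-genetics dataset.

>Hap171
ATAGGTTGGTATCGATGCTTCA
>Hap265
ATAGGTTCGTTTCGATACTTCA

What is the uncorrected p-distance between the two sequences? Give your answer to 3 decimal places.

0.136

Mismatches occur at site 8 (G→C), site 11 (A→T), site 17 (G→A).
There are 3 differences over 22 sites, so p = 3/22 = 0.136.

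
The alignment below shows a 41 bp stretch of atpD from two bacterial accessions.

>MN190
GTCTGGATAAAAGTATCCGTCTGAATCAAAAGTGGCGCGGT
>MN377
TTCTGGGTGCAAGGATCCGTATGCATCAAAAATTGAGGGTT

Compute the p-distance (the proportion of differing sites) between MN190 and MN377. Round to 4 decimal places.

Mismatches occur at site 1 (G/T), site 7 (A/G), site 9 (A/G), site 10 (A/C), site 14 (T/G), site 21 (C/A), site 24 (A/C), site 32 (G/A), site 34 (G/T), site 36 (C/A), site 38 (C/G), site 40 (G/T).
There are 12 differences over 41 sites, so p = 12/41 = 0.2927.

0.2927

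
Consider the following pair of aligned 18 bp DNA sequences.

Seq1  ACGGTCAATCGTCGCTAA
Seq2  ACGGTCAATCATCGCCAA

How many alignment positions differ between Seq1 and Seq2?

Mismatches occur at site 11 (G↔A), site 16 (T↔C).
That gives 2 mismatches out of 18 aligned sites, so the Hamming distance is 2.

2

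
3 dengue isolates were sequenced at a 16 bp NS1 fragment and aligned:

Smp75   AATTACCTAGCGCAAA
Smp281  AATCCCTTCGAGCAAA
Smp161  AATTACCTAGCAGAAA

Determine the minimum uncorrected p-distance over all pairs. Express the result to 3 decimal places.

Pairwise Hamming distances:
  Smp75 vs Smp281: 5
  Smp75 vs Smp161: 2
  Smp281 vs Smp161: 7
The smallest is 2 mismatches, between Smp75 and Smp161; p = 2/16 = 0.125.

0.125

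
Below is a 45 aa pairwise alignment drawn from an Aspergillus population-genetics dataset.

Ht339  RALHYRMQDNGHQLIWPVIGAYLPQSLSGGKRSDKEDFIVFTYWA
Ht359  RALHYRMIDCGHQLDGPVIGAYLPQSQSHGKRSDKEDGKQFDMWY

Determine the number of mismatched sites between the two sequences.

12

The sequences differ at positions 8 (Q/I), 10 (N/C), 15 (I/D), 16 (W/G), 27 (L/Q), 29 (G/H), 38 (F/G), 39 (I/K), 40 (V/Q), 42 (T/D), 43 (Y/M), 45 (A/Y).
That gives 12 mismatches out of 45 aligned sites, so the Hamming distance is 12.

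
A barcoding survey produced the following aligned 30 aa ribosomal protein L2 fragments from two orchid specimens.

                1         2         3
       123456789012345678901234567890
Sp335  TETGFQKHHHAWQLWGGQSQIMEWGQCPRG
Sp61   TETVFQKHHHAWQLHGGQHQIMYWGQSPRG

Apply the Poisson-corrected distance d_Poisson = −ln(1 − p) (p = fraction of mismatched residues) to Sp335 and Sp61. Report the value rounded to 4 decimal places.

0.1823

The sequences differ at positions 4 (G/V), 15 (W/H), 19 (S/H), 23 (E/Y), 27 (C/S).
p = 5/30 = 0.166667.
d = −ln(1 − 0.166667) = −ln(0.833333) = 0.1823.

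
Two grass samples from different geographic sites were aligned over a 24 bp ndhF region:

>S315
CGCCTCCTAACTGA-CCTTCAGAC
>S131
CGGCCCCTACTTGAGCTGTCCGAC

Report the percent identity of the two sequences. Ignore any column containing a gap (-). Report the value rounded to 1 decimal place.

Excluding the 1 gap column leaves 23 comparable sites.
Mismatches occur at site 3 (C/G), site 5 (T/C), site 10 (A/C), site 11 (C/T), site 17 (C/T), site 18 (T/G), site 21 (A/C).
16 of the 23 comparable sites match, so the percent identity is 16/23 × 100 = 69.6%.

69.6%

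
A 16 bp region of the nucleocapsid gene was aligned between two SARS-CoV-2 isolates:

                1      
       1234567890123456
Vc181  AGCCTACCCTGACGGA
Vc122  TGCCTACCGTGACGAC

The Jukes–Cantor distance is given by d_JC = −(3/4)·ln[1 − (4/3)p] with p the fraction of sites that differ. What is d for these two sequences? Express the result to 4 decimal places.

0.3041

The sequences differ at positions 1 (A/T), 9 (C/G), 15 (G/A), 16 (A/C).
p = 4/16 = 0.250000.
d = −0.75 · ln(1 − (4/3)·0.250000) = −0.75 · ln(0.666667) = −0.75 · (-0.405465) = 0.3041.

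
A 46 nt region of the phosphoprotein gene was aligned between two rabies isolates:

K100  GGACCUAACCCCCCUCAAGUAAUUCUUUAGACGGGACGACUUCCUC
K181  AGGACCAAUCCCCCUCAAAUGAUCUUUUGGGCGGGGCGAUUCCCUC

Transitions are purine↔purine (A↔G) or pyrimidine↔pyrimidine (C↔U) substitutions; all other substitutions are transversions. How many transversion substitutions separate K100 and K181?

Differing sites — 1:G/A (Ti); 3:A/G (Ti); 4:C/A (Tv); 6:U/C (Ti); 9:C/U (Ti); 19:G/A (Ti); 21:A/G (Ti); 24:U/C (Ti); 25:C/U (Ti); 29:A/G (Ti); 31:A/G (Ti); 36:A/G (Ti); 40:C/U (Ti); 42:U/C (Ti).
Of the 14 differences, 13 transitions and 1 transversion, so the answer is 1.

1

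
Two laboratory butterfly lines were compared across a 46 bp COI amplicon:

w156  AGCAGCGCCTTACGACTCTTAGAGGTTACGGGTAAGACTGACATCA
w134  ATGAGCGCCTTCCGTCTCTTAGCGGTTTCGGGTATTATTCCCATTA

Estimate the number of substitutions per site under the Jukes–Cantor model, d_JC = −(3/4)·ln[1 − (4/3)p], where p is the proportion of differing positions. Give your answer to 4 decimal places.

Mismatches occur at site 2 (G↔T), site 3 (C↔G), site 12 (A↔C), site 15 (A↔T), site 23 (A↔C), site 28 (A↔T), site 35 (A↔T), site 36 (G↔T), site 38 (C↔T), site 40 (G↔C), site 41 (A↔C), site 45 (C↔T).
p = 12/46 = 0.260870.
d = −0.75 · ln(1 − (4/3)·0.260870) = −0.75 · ln(0.652173) = −0.75 · (-0.427445) = 0.3206.

0.3206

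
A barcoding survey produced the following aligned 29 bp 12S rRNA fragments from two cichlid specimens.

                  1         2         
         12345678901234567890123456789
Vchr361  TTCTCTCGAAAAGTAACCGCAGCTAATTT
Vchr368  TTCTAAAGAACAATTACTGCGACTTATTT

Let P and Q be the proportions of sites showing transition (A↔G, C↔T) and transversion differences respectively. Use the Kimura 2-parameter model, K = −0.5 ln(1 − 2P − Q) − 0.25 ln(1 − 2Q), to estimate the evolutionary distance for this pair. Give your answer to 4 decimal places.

0.4631

Differing sites — 5:C/A (Tv); 6:T/A (Tv); 7:C/A (Tv); 11:A/C (Tv); 13:G/A (Ti); 15:A/T (Tv); 18:C/T (Ti); 21:A/G (Ti); 22:G/A (Ti); 25:A/T (Tv).
Of the 10 differences, 4 transitions and 6 transversions over 29 sites: P = 4/29 = 0.137931, Q = 6/29 = 0.206897.
d = −0.5·ln(0.517241) − 0.25·ln(0.586206) = −0.5·(-0.659246) − 0.25·(-0.534084) = 0.4631.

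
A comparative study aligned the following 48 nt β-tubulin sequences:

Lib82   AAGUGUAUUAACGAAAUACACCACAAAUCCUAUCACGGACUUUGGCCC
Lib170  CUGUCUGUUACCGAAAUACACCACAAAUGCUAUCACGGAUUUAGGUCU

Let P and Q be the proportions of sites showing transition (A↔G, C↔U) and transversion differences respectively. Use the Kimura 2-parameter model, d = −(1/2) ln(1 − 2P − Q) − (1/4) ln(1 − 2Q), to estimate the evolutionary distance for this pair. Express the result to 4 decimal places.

Differing sites — 1:A/C (Tv); 2:A/U (Tv); 5:G/C (Tv); 7:A/G (Ti); 11:A/C (Tv); 29:C/G (Tv); 40:C/U (Ti); 43:U/A (Tv); 46:C/U (Ti); 48:C/U (Ti).
Of the 10 differences, 4 transitions and 6 transversions over 48 sites: P = 4/48 = 0.083333, Q = 6/48 = 0.125000.
d = −0.5·ln(0.708334) − 0.25·ln(0.750000) = −0.5·(-0.344840) − 0.25·(-0.287682) = 0.2443.

0.2443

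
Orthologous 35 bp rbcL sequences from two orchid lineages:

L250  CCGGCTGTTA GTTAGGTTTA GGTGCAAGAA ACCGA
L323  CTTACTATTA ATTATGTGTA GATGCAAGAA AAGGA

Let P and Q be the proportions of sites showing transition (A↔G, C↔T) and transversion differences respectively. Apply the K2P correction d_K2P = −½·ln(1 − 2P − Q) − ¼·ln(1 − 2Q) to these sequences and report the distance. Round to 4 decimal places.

0.3639

Mismatches occur at site 2 (C/T, transition), site 3 (G/T, transversion), site 4 (G/A, transition), site 7 (G/A, transition), site 11 (G/A, transition), site 15 (G/T, transversion), site 18 (T/G, transversion), site 22 (G/A, transition), site 32 (C/A, transversion), site 33 (C/G, transversion).
Of the 10 differences, 5 transitions and 5 transversions over 35 sites: P = 5/35 = 0.142857, Q = 5/35 = 0.142857.
d = −0.5·ln(0.571429) − 0.25·ln(0.714286) = −0.5·(-0.559615) − 0.25·(-0.336472) = 0.3639.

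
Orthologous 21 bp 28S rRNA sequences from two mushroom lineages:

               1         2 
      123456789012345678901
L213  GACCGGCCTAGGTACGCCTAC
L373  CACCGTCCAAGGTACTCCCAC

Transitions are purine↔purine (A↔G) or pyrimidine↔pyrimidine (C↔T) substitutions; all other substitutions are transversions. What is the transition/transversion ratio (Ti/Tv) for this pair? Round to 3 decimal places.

0.250

Mismatches occur at site 1 (G→C, transversion), site 6 (G→T, transversion), site 9 (T→A, transversion), site 16 (G→T, transversion), site 19 (T→C, transition).
Of the 5 differences, 1 transition and 4 transversions, so Ti/Tv = 1/4 = 0.250.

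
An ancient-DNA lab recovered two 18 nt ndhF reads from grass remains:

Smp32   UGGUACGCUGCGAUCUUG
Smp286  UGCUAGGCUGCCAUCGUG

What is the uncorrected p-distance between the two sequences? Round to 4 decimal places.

Mismatches occur at site 3 (G/C), site 6 (C/G), site 12 (G/C), site 16 (U/G).
There are 4 differences over 18 sites, so p = 4/18 = 0.2222.

0.2222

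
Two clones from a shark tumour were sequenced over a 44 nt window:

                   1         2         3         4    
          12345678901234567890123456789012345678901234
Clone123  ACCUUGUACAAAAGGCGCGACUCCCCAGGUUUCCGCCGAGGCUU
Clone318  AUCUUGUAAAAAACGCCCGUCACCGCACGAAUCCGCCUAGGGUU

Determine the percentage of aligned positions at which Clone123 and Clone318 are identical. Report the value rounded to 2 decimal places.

72.73%

Differing sites — 2:C/U; 9:C/A; 14:G/C; 17:G/C; 20:A/U; 22:U/A; 25:C/G; 28:G/C; 30:U/A; 31:U/A; 38:G/U; 42:C/G.
32 of the 44 sites match, so the percent identity is 32/44 × 100 = 72.73%.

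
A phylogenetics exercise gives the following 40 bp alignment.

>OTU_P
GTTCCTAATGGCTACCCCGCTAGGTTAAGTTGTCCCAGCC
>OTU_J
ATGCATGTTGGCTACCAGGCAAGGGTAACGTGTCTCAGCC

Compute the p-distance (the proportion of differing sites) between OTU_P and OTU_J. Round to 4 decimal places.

Differing sites — 1:G/A; 3:T/G; 5:C/A; 7:A/G; 8:A/T; 17:C/A; 18:C/G; 21:T/A; 25:T/G; 29:G/C; 30:T/G; 35:C/T.
There are 12 differences over 40 sites, so p = 12/40 = 0.3000.

0.3000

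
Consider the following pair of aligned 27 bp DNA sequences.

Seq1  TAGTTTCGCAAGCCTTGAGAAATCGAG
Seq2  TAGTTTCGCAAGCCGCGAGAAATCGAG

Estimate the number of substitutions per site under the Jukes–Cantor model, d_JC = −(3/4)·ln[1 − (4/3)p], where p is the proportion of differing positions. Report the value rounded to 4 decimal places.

0.0780

Differing sites — 15:T/G; 16:T/C.
p = 2/27 = 0.074074.
d = −0.75 · ln(1 − (4/3)·0.074074) = −0.75 · ln(0.901235) = −0.75 · (-0.103989) = 0.0780.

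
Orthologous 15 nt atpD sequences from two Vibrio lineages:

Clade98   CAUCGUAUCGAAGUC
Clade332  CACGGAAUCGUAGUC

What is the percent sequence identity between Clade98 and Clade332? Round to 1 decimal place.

The sequences differ at positions 3 (U/C), 4 (C/G), 6 (U/A), 11 (A/U).
11 of the 15 sites match, so the percent identity is 11/15 × 100 = 73.3%.

73.3%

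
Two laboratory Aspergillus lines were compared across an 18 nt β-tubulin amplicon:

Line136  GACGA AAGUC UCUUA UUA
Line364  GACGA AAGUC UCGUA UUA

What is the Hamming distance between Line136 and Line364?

1

The sequences differ at position 13 (U/G).
That gives 1 mismatch out of 18 aligned sites, so the Hamming distance is 1.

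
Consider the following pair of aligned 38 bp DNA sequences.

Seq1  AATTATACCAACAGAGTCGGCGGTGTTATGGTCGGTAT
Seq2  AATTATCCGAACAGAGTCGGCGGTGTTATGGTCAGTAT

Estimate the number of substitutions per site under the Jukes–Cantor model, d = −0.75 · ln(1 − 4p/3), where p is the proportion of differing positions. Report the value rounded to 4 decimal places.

0.0834

Differing sites — 7:A/C; 9:C/G; 34:G/A.
p = 3/38 = 0.078947.
d = −0.75 · ln(1 − (4/3)·0.078947) = −0.75 · ln(0.894737) = −0.75 · (-0.111225) = 0.0834.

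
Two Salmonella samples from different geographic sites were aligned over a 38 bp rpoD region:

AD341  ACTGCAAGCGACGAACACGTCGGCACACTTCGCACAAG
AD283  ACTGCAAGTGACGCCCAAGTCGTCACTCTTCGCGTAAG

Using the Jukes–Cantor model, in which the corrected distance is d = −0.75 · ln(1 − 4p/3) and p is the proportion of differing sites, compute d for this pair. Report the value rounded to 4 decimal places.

Mismatches occur at site 9 (C/T), site 14 (A/C), site 15 (A/C), site 18 (C/A), site 23 (G/T), site 27 (A/T), site 34 (A/G), site 35 (C/T).
p = 8/38 = 0.210526.
d = −0.75 · ln(1 − (4/3)·0.210526) = −0.75 · ln(0.719299) = −0.75 · (-0.329478) = 0.2471.

0.2471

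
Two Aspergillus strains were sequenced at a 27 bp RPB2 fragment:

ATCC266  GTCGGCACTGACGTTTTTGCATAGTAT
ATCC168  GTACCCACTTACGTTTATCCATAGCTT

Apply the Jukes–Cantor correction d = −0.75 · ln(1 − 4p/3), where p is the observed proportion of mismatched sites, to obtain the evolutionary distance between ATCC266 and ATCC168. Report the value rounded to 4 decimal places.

0.3770

The sequences differ at positions 3 (C/A), 4 (G/C), 5 (G/C), 10 (G/T), 17 (T/A), 19 (G/C), 25 (T/C), 26 (A/T).
p = 8/27 = 0.296296.
d = −0.75 · ln(1 − (4/3)·0.296296) = −0.75 · ln(0.604939) = −0.75 · (-0.502628) = 0.3770.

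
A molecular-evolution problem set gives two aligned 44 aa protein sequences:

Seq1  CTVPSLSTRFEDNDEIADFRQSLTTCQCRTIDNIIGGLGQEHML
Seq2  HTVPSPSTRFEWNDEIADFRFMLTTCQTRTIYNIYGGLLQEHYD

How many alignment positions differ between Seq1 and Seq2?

11

The sequences differ at positions 1 (C/H), 6 (L/P), 12 (D/W), 21 (Q/F), 22 (S/M), 28 (C/T), 32 (D/Y), 35 (I/Y), 39 (G/L), 43 (M/Y), 44 (L/D).
That gives 11 mismatches out of 44 aligned sites, so the Hamming distance is 11.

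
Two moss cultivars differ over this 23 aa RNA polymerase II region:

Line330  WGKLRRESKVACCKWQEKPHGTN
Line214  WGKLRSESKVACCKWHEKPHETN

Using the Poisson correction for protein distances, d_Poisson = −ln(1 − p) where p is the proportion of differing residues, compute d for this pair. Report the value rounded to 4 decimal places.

0.1398

The sequences differ at positions 6 (R/S), 16 (Q/H), 21 (G/E).
p = 3/23 = 0.130435.
d = −ln(1 − 0.130435) = −ln(0.869565) = 0.1398.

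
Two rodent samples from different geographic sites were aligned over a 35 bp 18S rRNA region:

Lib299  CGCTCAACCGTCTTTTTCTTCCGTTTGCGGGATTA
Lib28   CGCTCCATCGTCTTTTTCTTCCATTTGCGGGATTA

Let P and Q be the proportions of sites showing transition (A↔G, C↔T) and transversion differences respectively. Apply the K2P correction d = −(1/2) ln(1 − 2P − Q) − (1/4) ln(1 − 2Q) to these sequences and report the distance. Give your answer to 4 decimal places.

0.0918

The sequences differ at positions 6 (A/C, transversion), 8 (C/T, transition), 23 (G/A, transition).
Of the 3 differences, 2 transitions and 1 transversion over 35 sites: P = 2/35 = 0.057143, Q = 1/35 = 0.028571.
d = −0.5·ln(0.857143) − 0.25·ln(0.942858) = −0.5·(-0.154151) − 0.25·(-0.058840) = 0.0918.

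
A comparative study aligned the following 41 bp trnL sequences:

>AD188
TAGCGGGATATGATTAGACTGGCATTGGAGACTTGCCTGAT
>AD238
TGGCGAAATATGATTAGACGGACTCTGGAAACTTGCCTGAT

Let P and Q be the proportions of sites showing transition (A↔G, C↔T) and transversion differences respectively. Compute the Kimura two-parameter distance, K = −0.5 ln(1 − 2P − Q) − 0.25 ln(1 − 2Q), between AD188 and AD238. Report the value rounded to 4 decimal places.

0.2345

The sequences differ at positions 2 (A/G, transition), 6 (G/A, transition), 7 (G/A, transition), 20 (T/G, transversion), 22 (G/A, transition), 24 (A/T, transversion), 25 (T/C, transition), 30 (G/A, transition).
Of the 8 differences, 6 transitions and 2 transversions over 41 sites: P = 6/41 = 0.146341, Q = 2/41 = 0.048780.
d = −0.5·ln(0.658538) − 0.25·ln(0.902440) = −0.5·(-0.417733) − 0.25·(-0.102653) = 0.2345.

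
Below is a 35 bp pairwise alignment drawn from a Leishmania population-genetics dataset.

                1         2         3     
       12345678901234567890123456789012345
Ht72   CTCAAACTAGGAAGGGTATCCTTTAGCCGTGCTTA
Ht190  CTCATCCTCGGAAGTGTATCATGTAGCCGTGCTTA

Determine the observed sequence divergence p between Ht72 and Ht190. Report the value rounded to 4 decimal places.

0.1714

Mismatches occur at site 5 (A/T), site 6 (A/C), site 9 (A/C), site 15 (G/T), site 21 (C/A), site 23 (T/G).
There are 6 differences over 35 sites, so p = 6/35 = 0.1714.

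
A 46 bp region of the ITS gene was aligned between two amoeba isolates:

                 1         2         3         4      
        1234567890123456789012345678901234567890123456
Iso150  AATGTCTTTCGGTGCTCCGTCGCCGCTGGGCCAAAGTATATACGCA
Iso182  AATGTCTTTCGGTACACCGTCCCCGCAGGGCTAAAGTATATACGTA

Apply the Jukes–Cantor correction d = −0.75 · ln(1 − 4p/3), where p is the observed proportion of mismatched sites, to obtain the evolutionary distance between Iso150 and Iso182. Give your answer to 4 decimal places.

Mismatches occur at site 14 (G→A), site 16 (T→A), site 22 (G→C), site 27 (T→A), site 32 (C→T), site 45 (C→T).
p = 6/46 = 0.130435.
d = −0.75 · ln(1 − (4/3)·0.130435) = −0.75 · ln(0.826087) = −0.75 · (-0.191055) = 0.1433.

0.1433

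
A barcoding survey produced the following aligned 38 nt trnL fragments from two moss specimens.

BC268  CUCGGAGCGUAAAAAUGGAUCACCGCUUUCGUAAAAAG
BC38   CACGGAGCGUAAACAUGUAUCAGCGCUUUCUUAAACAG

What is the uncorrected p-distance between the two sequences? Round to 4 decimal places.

0.1579

The sequences differ at positions 2 (U/A), 14 (A/C), 18 (G/U), 23 (C/G), 31 (G/U), 36 (A/C).
There are 6 differences over 38 sites, so p = 6/38 = 0.1579.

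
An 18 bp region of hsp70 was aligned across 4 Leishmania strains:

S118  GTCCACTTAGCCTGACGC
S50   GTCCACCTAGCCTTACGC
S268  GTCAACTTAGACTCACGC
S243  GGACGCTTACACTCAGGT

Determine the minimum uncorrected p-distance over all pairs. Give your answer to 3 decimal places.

Pairwise Hamming distances:
  S118 vs S50: 2
  S118 vs S268: 3
  S118 vs S243: 8
  S50 vs S268: 4
  S50 vs S243: 9
  S268 vs S243: 7
The smallest is 2 mismatches, between S118 and S50; p = 2/18 = 0.111.

0.111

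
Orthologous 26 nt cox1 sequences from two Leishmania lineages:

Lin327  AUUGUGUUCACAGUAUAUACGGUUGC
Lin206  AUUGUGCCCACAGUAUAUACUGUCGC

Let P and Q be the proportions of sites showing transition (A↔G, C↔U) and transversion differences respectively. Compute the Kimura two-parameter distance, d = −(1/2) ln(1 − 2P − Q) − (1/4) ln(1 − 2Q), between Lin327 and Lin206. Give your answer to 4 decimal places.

0.1768

Mismatches occur at site 7 (U↔C, transition), site 8 (U↔C, transition), site 21 (G↔U, transversion), site 24 (U↔C, transition).
Of the 4 differences, 3 transitions and 1 transversion over 26 sites: P = 3/26 = 0.115385, Q = 1/26 = 0.038462.
d = −0.5·ln(0.730768) − 0.25·ln(0.923076) = −0.5·(-0.313659) − 0.25·(-0.080044) = 0.1768.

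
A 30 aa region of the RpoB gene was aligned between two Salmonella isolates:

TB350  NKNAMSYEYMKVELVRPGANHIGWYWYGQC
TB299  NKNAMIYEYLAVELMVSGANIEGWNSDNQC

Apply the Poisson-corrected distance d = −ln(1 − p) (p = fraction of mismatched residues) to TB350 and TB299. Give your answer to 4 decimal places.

The sequences differ at positions 6 (S/I), 10 (M/L), 11 (K/A), 15 (V/M), 16 (R/V), 17 (P/S), 21 (H/I), 22 (I/E), 25 (Y/N), 26 (W/S), 27 (Y/D), 28 (G/N).
p = 12/30 = 0.400000.
d = −ln(1 − 0.400000) = −ln(0.600000) = 0.5108.

0.5108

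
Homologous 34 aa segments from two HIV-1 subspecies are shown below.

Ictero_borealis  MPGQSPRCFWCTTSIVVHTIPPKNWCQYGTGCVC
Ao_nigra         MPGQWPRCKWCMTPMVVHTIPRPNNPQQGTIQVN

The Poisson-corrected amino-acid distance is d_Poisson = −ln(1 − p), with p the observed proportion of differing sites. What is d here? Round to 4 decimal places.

0.4818

Differing sites — 5:S/W; 9:F/K; 12:T/M; 14:S/P; 15:I/M; 22:P/R; 23:K/P; 25:W/N; 26:C/P; 28:Y/Q; 31:G/I; 32:C/Q; 34:C/N.
p = 13/34 = 0.382353.
d = −ln(1 − 0.382353) = −ln(0.617647) = 0.4818.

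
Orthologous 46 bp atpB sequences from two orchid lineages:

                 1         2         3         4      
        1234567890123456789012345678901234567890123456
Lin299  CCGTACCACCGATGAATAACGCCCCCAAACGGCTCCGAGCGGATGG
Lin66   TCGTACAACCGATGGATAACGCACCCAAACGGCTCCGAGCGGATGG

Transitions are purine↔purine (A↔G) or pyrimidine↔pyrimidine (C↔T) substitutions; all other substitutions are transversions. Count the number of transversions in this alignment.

Mismatches occur at site 1 (C/T, transition), site 7 (C/A, transversion), site 15 (A/G, transition), site 23 (C/A, transversion).
Of the 4 differences, 2 transitions and 2 transversions, so the answer is 2.

2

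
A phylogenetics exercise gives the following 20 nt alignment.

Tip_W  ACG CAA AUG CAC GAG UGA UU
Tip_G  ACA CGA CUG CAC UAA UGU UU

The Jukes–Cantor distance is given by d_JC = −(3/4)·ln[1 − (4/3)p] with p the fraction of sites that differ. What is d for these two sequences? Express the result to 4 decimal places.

The sequences differ at positions 3 (G/A), 5 (A/G), 7 (A/C), 13 (G/U), 15 (G/A), 18 (A/U).
p = 6/20 = 0.300000.
d = −0.75 · ln(1 − (4/3)·0.300000) = −0.75 · ln(0.600000) = −0.75 · (-0.510826) = 0.3831.

0.3831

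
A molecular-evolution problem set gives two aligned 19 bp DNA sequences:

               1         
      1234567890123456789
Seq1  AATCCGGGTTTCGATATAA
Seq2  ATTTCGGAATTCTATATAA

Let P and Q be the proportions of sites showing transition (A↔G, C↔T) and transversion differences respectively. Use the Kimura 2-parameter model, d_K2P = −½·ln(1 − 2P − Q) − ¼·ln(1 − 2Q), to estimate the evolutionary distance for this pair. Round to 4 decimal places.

Mismatches occur at site 2 (A/T, transversion), site 4 (C/T, transition), site 8 (G/A, transition), site 9 (T/A, transversion), site 13 (G/T, transversion).
Of the 5 differences, 2 transitions and 3 transversions over 19 sites: P = 2/19 = 0.105263, Q = 3/19 = 0.157895.
d = −0.5·ln(0.631579) − 0.25·ln(0.684210) = −0.5·(-0.459532) − 0.25·(-0.379490) = 0.3246.

0.3246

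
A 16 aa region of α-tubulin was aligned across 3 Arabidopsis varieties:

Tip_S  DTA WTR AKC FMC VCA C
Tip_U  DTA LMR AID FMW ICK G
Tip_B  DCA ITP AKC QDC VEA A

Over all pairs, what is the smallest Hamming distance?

7

Pairwise Hamming distances:
  Tip_S vs Tip_U: 8
  Tip_S vs Tip_B: 7
  Tip_U vs Tip_B: 13
The smallest is 7, between Tip_S and Tip_B.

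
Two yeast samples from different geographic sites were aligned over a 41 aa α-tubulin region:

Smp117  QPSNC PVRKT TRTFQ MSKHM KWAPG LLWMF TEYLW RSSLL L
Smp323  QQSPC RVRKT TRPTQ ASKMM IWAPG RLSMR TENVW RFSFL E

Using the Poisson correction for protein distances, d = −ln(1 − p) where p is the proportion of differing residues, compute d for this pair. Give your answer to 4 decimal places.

Mismatches occur at site 2 (P/Q), site 4 (N/P), site 6 (P/R), site 13 (T/P), site 14 (F/T), site 16 (M/A), site 19 (H/M), site 21 (K/I), site 26 (L/R), site 28 (W/S), site 30 (F/R), site 33 (Y/N), site 34 (L/V), site 37 (S/F), site 39 (L/F), site 41 (L/E).
p = 16/41 = 0.390244.
d = −ln(1 − 0.390244) = −ln(0.609756) = 0.4947.

0.4947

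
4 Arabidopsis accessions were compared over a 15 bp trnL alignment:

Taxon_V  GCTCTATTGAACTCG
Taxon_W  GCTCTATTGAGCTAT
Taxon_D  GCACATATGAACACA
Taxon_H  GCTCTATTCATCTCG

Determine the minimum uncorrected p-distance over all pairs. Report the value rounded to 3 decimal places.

0.133

Pairwise Hamming distances:
  Taxon_V vs Taxon_W: 3
  Taxon_V vs Taxon_D: 6
  Taxon_V vs Taxon_H: 2
  Taxon_W vs Taxon_D: 8
  Taxon_W vs Taxon_H: 4
  Taxon_D vs Taxon_H: 8
The smallest is 2 mismatches, between Taxon_V and Taxon_H; p = 2/15 = 0.133.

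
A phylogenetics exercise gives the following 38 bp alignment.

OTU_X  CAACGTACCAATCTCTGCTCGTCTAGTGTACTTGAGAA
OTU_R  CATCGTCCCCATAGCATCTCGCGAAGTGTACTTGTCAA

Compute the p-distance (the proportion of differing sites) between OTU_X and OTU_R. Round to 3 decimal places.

Differing sites — 3:A/T; 7:A/C; 10:A/C; 13:C/A; 14:T/G; 16:T/A; 17:G/T; 22:T/C; 23:C/G; 24:T/A; 35:A/T; 36:G/C.
There are 12 differences over 38 sites, so p = 12/38 = 0.316.

0.316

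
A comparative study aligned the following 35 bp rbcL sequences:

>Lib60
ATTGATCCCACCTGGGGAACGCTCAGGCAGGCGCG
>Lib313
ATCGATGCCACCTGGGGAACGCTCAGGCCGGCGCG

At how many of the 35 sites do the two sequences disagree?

Mismatches occur at site 3 (T↔C), site 7 (C↔G), site 29 (A↔C).
That gives 3 mismatches out of 35 aligned sites, so the Hamming distance is 3.

3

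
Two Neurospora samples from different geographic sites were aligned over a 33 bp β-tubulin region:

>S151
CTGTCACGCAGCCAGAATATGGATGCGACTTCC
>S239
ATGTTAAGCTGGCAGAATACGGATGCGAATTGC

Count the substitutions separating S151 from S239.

8

The sequences differ at positions 1 (C/A), 5 (C/T), 7 (C/A), 10 (A/T), 12 (C/G), 20 (T/C), 29 (C/A), 32 (C/G).
That gives 8 mismatches out of 33 aligned sites, so the Hamming distance is 8.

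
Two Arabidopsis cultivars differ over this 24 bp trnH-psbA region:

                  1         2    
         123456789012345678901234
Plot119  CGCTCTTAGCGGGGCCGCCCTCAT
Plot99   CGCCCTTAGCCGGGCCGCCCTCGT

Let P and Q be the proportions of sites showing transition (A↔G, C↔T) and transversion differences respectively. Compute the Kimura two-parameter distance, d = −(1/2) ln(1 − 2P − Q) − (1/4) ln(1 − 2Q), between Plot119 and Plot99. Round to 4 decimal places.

The sequences differ at positions 4 (T/C, transition), 11 (G/C, transversion), 23 (A/G, transition).
Of the 3 differences, 2 transitions and 1 transversion over 24 sites: P = 2/24 = 0.083333, Q = 1/24 = 0.041667.
d = −0.5·ln(0.791667) − 0.25·ln(0.916666) = −0.5·(-0.233614) − 0.25·(-0.087012) = 0.1386.

0.1386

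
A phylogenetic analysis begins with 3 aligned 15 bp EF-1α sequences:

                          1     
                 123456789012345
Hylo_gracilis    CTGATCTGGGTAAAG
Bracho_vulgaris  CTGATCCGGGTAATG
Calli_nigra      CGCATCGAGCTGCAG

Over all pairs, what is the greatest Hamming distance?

8

Pairwise Hamming distances:
  Hylo_gracilis vs Bracho_vulgaris: 2
  Hylo_gracilis vs Calli_nigra: 7
  Bracho_vulgaris vs Calli_nigra: 8
The largest is 8, between Bracho_vulgaris and Calli_nigra.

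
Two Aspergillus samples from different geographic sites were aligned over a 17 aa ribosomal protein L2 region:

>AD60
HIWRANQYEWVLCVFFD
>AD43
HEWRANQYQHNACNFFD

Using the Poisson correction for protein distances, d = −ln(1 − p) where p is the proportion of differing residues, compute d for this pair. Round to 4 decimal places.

Mismatches occur at site 2 (I/E), site 9 (E/Q), site 10 (W/H), site 11 (V/N), site 12 (L/A), site 14 (V/N).
p = 6/17 = 0.352941.
d = −ln(1 − 0.352941) = −ln(0.647059) = 0.4353.

0.4353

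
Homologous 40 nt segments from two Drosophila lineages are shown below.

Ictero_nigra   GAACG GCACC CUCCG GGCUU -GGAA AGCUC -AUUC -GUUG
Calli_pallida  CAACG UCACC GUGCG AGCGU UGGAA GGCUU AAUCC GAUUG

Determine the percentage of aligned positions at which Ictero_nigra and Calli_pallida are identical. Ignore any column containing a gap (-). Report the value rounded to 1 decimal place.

73.0%

Excluding the 3 gap columns leaves 37 comparable sites.
Differing sites — 1:G/C; 6:G/U; 11:C/G; 13:C/G; 16:G/A; 19:U/G; 26:A/G; 30:C/U; 34:U/C; 37:G/A.
27 of the 37 comparable sites match, so the percent identity is 27/37 × 100 = 73.0%.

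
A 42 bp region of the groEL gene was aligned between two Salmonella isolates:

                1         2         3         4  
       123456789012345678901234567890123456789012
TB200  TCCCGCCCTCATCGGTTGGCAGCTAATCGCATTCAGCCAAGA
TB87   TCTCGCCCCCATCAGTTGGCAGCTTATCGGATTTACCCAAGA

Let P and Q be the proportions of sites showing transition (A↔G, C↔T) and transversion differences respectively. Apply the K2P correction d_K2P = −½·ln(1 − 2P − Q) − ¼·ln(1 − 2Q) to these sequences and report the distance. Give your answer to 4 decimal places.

0.1904

Mismatches occur at site 3 (C↔T, transition), site 9 (T↔C, transition), site 14 (G↔A, transition), site 25 (A↔T, transversion), site 30 (C↔G, transversion), site 34 (C↔T, transition), site 36 (G↔C, transversion).
Of the 7 differences, 4 transitions and 3 transversions over 42 sites: P = 4/42 = 0.095238, Q = 3/42 = 0.071429.
d = −0.5·ln(0.738095) − 0.25·ln(0.857142) = −0.5·(-0.303683) − 0.25·(-0.154152) = 0.1904.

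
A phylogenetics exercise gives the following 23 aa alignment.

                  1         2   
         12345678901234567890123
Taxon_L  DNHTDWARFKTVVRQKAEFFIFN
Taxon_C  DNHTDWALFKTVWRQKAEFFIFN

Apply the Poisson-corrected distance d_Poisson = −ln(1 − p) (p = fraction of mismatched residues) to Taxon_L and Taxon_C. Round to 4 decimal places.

0.0910

The sequences differ at positions 8 (R/L), 13 (V/W).
p = 2/23 = 0.086957.
d = −ln(1 − 0.086957) = −ln(0.913043) = 0.0910.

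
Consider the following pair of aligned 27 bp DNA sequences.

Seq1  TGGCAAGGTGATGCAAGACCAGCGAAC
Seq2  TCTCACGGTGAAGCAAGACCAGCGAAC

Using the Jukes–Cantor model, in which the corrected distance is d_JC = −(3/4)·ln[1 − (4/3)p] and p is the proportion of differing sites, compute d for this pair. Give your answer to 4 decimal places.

Mismatches occur at site 2 (G↔C), site 3 (G↔T), site 6 (A↔C), site 12 (T↔A).
p = 4/27 = 0.148148.
d = −0.75 · ln(1 − (4/3)·0.148148) = −0.75 · ln(0.802469) = −0.75 · (-0.220062) = 0.1650.

0.1650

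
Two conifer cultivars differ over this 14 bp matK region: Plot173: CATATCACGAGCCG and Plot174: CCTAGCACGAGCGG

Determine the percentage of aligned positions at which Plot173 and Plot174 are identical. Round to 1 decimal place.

Differing sites — 2:A/C; 5:T/G; 13:C/G.
11 of the 14 sites match, so the percent identity is 11/14 × 100 = 78.6%.

78.6%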